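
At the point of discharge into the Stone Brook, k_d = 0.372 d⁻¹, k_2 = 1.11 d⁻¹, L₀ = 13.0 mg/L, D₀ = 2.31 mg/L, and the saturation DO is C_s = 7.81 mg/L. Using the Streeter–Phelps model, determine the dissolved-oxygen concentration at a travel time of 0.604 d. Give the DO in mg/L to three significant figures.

DO ≈ 4.75 mg/L

k_d L₀/(k_2−k_d) = 0.372×13.0/(1.11−0.372) = 4.836/0.7380 = 6.553 mg/L.
e^(−k_d t) = e^(−0.372×0.6040) = 0.7988; e^(−k_2 t) = e^(−1.11×0.6040) = 0.5115.
D = 6.553 × (0.7988 − 0.5115) + 2.31 × 0.5115 = 1.883 + 1.182 = 3.064 mg/L.
DO = C_s − D = 7.81 − 3.064 = 4.746 mg/L.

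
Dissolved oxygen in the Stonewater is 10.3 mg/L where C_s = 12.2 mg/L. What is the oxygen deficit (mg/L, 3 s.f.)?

D = C_s − C = 12.2 − 10.3 = 1.90 mg/L.

D ≈ 1.90 mg/L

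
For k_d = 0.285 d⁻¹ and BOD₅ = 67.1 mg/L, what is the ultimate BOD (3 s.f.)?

L₀ ≈ 88.3 mg/L

BOD₅ = L₀(1 − e^(−5k_d)) ⇒ L₀ = BOD₅ / (1 − e^(−5×0.285))
= 67.1 / (1 − 0.2405) = 67.1 / 0.7595 = 88.35 mg/L.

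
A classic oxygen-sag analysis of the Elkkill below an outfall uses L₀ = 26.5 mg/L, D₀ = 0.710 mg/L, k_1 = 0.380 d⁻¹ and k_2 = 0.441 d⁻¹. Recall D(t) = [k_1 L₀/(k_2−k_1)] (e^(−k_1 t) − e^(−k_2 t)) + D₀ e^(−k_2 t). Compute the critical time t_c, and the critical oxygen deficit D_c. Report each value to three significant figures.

t_c ≈ 2.37 d; D_c ≈ 9.28 mg/L

t_c = [1/(k_2−k_1)] ln[(k_2/k_1)(1 − D₀(k_2−k_1)/(k_1 L₀))]
= [1/(0.441−0.380)] ln[(0.441/0.380)(1 − 0.710×0.06100/(0.380×26.5))]
= (1/0.06100) ln[1.161 × 0.9957] = 16.39 × ln(1.156) = 16.39 × 0.1446 = 2.370 d.
L(t_c) = L₀ e^(−k_1 t_c) = 26.5 × 0.4063 = 10.77 mg/L, and at the critical point k_2 D_c = k_1 L, so D_c = (0.380/0.441) × 10.77 = 9.279 mg/L.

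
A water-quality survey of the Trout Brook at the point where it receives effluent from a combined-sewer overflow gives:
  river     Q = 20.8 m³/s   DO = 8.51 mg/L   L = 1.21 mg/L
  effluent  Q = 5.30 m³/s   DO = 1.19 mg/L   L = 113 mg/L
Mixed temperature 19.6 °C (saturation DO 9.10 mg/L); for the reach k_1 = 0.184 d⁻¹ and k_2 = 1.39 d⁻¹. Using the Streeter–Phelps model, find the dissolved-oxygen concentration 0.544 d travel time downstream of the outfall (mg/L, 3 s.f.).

DO ≈ 6.54 mg/L

Mixed DO = (20.8×8.51 + 5.30×1.19)/(20.8+5.30) = 183.3/26.10 = 7.024 mg/L.
Mixed L₀ = (20.8×1.21 + 5.30×113)/(26.10) = 624.1/26.10 = 23.91 mg/L.
Initial deficit D₀ = C_s − DO₀ = 9.10 − 7.024 = 2.076 mg/L.
D(0.544) = [0.184×23.91/(1.39−0.184)](e^(−0.184×0.544) − e^(−1.39×0.544)) + 2.076 e^(−1.39×0.544)
= 3.648 × (0.9048 − 0.4695) + 2.076 × 0.4695 = 2.563 mg/L.
DO = 9.10 − 2.563 = 6.537 mg/L.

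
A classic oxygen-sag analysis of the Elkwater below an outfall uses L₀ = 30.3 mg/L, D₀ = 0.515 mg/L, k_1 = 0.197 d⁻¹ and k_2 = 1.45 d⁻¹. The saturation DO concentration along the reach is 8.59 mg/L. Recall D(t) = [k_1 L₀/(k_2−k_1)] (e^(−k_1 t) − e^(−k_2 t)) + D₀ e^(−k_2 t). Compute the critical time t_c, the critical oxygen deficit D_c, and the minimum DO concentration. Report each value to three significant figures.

t_c ≈ 1.50 d; D_c ≈ 3.06 mg/L; min DO ≈ 5.53 mg/L

With k_2/k_1 = 7.360 and 1 − D₀(k_2−k_1)/(k_1 L₀) = 0.8919,
t_c = ln(7.360 × 0.8919) / (1.45 − 0.197) = ln(6.565) / 1.253 = 1.882/1.253 = 1.502 d.
L(t_c) = L₀ e^(−k_1 t_c) = 30.3 × 0.7439 = 22.54 mg/L, and at the critical point k_2 D_c = k_1 L, so D_c = (0.197/1.45) × 22.54 = 3.062 mg/L.
Minimum DO = C_s − D_c = 8.59 − 3.062 = 5.528 mg/L.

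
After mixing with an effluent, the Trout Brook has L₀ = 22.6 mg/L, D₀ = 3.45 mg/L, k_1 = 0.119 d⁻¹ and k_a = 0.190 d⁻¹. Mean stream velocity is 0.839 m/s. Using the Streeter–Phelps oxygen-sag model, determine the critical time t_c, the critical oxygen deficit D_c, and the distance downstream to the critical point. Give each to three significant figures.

t_c = [1/(k_a−k_1)] ln[(k_a/k_1)(1 − D₀(k_a−k_1)/(k_1 L₀))]
= [1/(0.190−0.119)] ln[(0.190/0.119)(1 − 3.45×0.07100/(0.119×22.6))]
= (1/0.07100) ln[1.597 × 0.9089] = 14.08 × ln(1.451) = 14.08 × 0.3724 = 5.245 d.
L(t_c) = L₀ e^(−k_1 t_c) = 22.6 × 0.5357 = 12.11 mg/L, and at the critical point k_a D_c = k_1 L, so D_c = (0.119/0.190) × 12.11 = 7.583 mg/L.
x_c = v t_c = 0.839 m/s × 5.245 d × 86400 s/d = 380200 m ≈ 380 km.

t_c ≈ 5.25 d; D_c ≈ 7.58 mg/L; x_c ≈ 380 km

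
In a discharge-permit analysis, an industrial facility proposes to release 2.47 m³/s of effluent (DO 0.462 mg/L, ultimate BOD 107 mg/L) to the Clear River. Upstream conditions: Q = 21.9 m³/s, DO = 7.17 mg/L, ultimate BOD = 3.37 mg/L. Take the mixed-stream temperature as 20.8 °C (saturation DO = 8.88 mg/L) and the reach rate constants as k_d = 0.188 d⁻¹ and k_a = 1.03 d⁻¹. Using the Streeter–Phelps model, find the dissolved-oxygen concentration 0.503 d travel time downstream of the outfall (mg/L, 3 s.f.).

DO ≈ 6.48 mg/L

Mixed DO = (21.9×7.17 + 2.47×0.462)/(21.9+2.47) = 158.2/24.37 = 6.490 mg/L.
Mixed L₀ = (21.9×3.37 + 2.47×107)/(24.37) = 338.1/24.37 = 13.87 mg/L.
Initial deficit D₀ = C_s − DO₀ = 8.88 − 6.490 = 2.390 mg/L.
D(0.503) = [0.188×13.87/(1.03−0.188)](e^(−0.188×0.503) − e^(−1.03×0.503)) + 2.390 e^(−1.03×0.503)
= 3.098 × (0.9098 − 0.5957) + 2.390 × 0.5957 = 2.397 mg/L.
DO = 8.88 − 2.397 = 6.483 mg/L.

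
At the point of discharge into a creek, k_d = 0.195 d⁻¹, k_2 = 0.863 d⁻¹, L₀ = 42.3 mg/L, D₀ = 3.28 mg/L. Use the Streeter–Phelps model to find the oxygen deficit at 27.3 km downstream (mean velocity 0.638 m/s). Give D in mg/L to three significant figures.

Travel time t = x/v = 27.3 km / (0.638 m/s) = 27300 m / 0.638 m/s = 42790 s = 0.4953 d.
k_d L₀/(k_2−k_d) = 0.195×42.3/(0.863−0.195) = 8.248/0.6680 = 12.35 mg/L.
e^(−k_d t) = e^(−0.195×0.4953) = 0.9079; e^(−k_2 t) = e^(−0.863×0.4953) = 0.6522.
D = 12.35 × (0.9079 − 0.6522) + 3.28 × 0.6522 = 3.158 + 2.139 = 5.297 mg/L.

D ≈ 5.30 mg/L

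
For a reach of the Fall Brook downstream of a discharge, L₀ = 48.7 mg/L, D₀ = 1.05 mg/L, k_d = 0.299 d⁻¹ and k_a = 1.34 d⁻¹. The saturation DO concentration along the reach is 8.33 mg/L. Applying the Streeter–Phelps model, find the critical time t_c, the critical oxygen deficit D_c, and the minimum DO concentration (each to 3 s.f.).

t_c ≈ 1.37 d; D_c ≈ 7.22 mg/L; min DO ≈ 1.11 mg/L

At the critical point dD/dt = 0, so k_d L₀ e^(−k_d t) = k_a D. Substituting D(t) from the Streeter–Phelps equation and solving for t gives
t_c = ln[(k_a/k_d)(1 − D₀(k_a−k_d)/(k_d L₀))] / (k_a−k_d).
Here k_a−k_d = 1.041 d⁻¹ and 1 − D₀(k_a−k_d)/(k_d L₀) = 1 − 1.05×1.041/(0.299×48.7) = 0.9249, so
t_c = ln(4.482 × 0.9249) / 1.041 = 1.422 / 1.041 = 1.366 d.
D_c = (k_d/k_a) L₀ e^(−k_d t_c) = (0.299/1.34) × 48.7 × e^(−0.299×1.366) = 0.2231 × 48.7 × 0.6647 = 7.223 mg/L.
Minimum DO = C_s − D_c = 8.33 − 7.223 = 1.107 mg/L.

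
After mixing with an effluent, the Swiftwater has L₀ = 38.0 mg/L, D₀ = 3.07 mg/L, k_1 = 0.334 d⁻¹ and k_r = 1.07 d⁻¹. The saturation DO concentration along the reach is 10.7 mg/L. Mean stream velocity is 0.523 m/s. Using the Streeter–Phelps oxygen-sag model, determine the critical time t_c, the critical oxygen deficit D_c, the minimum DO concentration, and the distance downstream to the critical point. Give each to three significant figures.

t_c = [1/(k_r−k_1)] ln[(k_r/k_1)(1 − D₀(k_r−k_1)/(k_1 L₀))]
= [1/(1.07−0.334)] ln[(1.07/0.334)(1 − 3.07×0.7360/(0.334×38.0))]
= (1/0.7360) ln[3.204 × 0.8220] = 1.359 × ln(2.633) = 1.359 × 0.9682 = 1.316 d.
L(t_c) = L₀ e^(−k_1 t_c) = 38.0 × 0.6444 = 24.49 mg/L, and at the critical point k_r D_c = k_1 L, so D_c = (0.334/1.07) × 24.49 = 7.644 mg/L.
Minimum DO = C_s − D_c = 10.7 − 7.644 = 3.056 mg/L.
x_c = v t_c = 0.523 m/s × 1.316 d × 86400 s/d = 59440 m ≈ 59.4 km.

t_c ≈ 1.32 d; D_c ≈ 7.64 mg/L; min DO ≈ 3.06 mg/L; x_c ≈ 59.4 km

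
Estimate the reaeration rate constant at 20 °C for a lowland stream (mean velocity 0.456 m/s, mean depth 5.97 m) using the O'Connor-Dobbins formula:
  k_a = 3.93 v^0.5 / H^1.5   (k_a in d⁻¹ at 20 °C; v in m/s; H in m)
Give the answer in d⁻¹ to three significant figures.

k_a = 3.93 × 0.456^0.5 / 5.97^1.5 = 3.93 × 0.6753 / 14.59 = 0.1819 d⁻¹.

k_a ≈ 0.182 d⁻¹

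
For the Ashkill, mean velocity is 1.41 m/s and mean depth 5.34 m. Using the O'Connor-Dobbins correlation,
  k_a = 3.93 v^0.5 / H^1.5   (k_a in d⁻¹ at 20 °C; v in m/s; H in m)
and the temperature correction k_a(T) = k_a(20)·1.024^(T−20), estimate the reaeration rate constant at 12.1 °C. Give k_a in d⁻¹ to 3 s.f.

k_a ≈ 0.314 d⁻¹

k_a(20) = 3.93 × 1.41^0.5 / 5.34^1.5 = 3.93 × 1.187 / 12.34 = 0.3782 d⁻¹.
k_a(12.1) = 0.3782 × 1.024^(12.1−20) = 0.3782 × 0.8291 = 0.3136 d⁻¹.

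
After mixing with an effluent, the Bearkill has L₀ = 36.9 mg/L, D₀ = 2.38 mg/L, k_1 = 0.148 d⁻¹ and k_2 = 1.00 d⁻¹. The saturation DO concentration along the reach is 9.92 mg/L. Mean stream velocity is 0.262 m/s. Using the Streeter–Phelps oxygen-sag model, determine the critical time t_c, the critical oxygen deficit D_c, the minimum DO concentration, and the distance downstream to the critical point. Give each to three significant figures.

t_c ≈ 1.70 d; D_c ≈ 4.25 mg/L; min DO ≈ 5.67 mg/L; x_c ≈ 38.4 km

t_c = [1/(k_2−k_1)] ln[(k_2/k_1)(1 − D₀(k_2−k_1)/(k_1 L₀))]
= [1/(1.00−0.148)] ln[(1.00/0.148)(1 − 2.38×0.8520/(0.148×36.9))]
= (1/0.8520) ln[6.757 × 0.6287] = 1.174 × ln(4.248) = 1.174 × 1.446 = 1.698 d.
L(t_c) = L₀ e^(−k_1 t_c) = 36.9 × 0.7778 = 28.70 mg/L, and at the critical point k_2 D_c = k_1 L, so D_c = (0.148/1.00) × 28.70 = 4.248 mg/L.
Minimum DO = C_s − D_c = 9.92 − 4.248 = 5.672 mg/L.
x_c = v t_c = 0.262 m/s × 1.698 d × 86400 s/d = 38430 m ≈ 38.4 km.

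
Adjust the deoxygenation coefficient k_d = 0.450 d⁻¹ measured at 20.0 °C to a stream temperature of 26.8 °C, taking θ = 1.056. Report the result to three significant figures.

k_d ≈ 0.652 d⁻¹

k_d(T₂) = k_d(T₁) · θ^(T₂−T₁) = 0.450 × 1.056^(26.8−20.0)
= 0.450 × 1.056^6.80 = 0.450 × 1.448 = 0.6518 d⁻¹.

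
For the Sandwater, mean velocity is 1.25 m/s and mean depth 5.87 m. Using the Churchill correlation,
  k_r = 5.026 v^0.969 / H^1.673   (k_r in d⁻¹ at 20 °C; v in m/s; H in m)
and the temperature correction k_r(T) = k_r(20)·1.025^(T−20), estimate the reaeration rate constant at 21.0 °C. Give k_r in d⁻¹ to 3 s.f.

k_r ≈ 0.331 d⁻¹

k_r(20) = 5.026 × 1.25^0.969 / 5.87^1.673 = 5.026 × 1.241 / 19.32 = 0.3230 d⁻¹.
k_r(21.0) = 0.3230 × 1.025^(21.0−20) = 0.3230 × 1.025 = 0.3311 d⁻¹.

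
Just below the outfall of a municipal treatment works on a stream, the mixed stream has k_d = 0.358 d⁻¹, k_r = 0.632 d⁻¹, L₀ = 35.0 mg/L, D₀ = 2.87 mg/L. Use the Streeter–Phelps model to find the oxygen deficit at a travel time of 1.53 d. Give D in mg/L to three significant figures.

D ≈ 10.1 mg/L

k_d L₀/(k_r−k_d) = 0.358×35.0/(0.632−0.358) = 12.53/0.2740 = 45.73 mg/L.
e^(−k_d t) = e^(−0.358×1.530) = 0.5783; e^(−k_r t) = e^(−0.632×1.530) = 0.3802.
D = 45.73 × (0.5783 − 0.3802) + 2.87 × 0.3802 = 9.055 + 1.091 = 10.15 mg/L.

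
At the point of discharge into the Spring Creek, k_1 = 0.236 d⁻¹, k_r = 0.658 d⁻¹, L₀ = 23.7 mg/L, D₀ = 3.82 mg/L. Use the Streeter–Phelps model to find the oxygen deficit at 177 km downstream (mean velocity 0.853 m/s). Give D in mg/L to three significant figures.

Travel time t = x/v = 177 km / (0.853 m/s) = 177000 m / 0.853 m/s = 207500 s = 2.402 d.
k_1 L₀/(k_r−k_1) = 0.236×23.7/(0.658−0.236) = 5.593/0.4220 = 13.25 mg/L.
e^(−k_1 t) = e^(−0.236×2.402) = 0.5673; e^(−k_r t) = e^(−0.658×2.402) = 0.2059.
D = 13.25 × (0.5673 − 0.2059) + 3.82 × 0.2059 = 4.790 + 0.7866 = 5.577 mg/L.

D ≈ 5.58 mg/L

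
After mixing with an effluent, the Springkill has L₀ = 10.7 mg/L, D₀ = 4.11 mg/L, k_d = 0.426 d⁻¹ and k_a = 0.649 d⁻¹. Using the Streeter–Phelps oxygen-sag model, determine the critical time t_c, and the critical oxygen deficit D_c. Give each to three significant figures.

t_c ≈ 0.881 d; D_c ≈ 4.83 mg/L

t_c = [1/(k_a−k_d)] ln[(k_a/k_d)(1 − D₀(k_a−k_d)/(k_d L₀))]
= [1/(0.649−0.426)] ln[(0.649/0.426)(1 − 4.11×0.2230/(0.426×10.7))]
= (1/0.2230) ln[1.523 × 0.7989] = 4.484 × ln(1.217) = 4.484 × 0.1965 = 0.8812 d.
D_c = (k_d/k_a) L₀ e^(−k_d t_c) = (0.426/0.649) × 10.7 × e^(−0.426×0.8812) = 0.6564 × 10.7 × 0.6870 = 4.825 mg/L.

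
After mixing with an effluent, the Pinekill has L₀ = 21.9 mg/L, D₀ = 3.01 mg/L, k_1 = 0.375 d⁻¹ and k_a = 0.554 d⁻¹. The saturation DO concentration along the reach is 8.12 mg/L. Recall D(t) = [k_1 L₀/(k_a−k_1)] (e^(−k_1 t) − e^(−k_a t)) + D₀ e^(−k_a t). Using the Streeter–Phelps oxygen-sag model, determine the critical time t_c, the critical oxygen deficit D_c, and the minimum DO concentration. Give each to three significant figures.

With k_a/k_1 = 1.477 and 1 − D₀(k_a−k_1)/(k_1 L₀) = 0.9344,
t_c = ln(1.477 × 0.9344) / (0.554 − 0.375) = ln(1.380) / 0.1790 = 0.3224/0.1790 = 1.801 d.
L(t_c) = L₀ e^(−k_1 t_c) = 21.9 × 0.5090 = 11.15 mg/L, and at the critical point k_a D_c = k_1 L, so D_c = (0.375/0.554) × 11.15 = 7.545 mg/L.
Minimum DO = C_s − D_c = 8.12 − 7.545 = 0.5751 mg/L.

t_c ≈ 1.80 d; D_c ≈ 7.54 mg/L; min DO ≈ 0.575 mg/L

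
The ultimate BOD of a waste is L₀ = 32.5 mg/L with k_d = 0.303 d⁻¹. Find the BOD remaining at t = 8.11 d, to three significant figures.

L_t = L₀ e^(−k_d t) = 32.5 × e^(−0.303×8.11) = 32.5 × 0.08566 = 2.784 mg/L.

L ≈ 2.78 mg/L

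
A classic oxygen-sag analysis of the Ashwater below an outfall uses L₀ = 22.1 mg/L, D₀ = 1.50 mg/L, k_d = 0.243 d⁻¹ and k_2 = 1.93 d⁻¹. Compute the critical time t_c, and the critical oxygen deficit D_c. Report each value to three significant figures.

At the critical point dD/dt = 0, so k_d L₀ e^(−k_d t) = k_2 D. Substituting D(t) from the Streeter–Phelps equation and solving for t gives
t_c = ln[(k_2/k_d)(1 − D₀(k_2−k_d)/(k_d L₀))] / (k_2−k_d).
Here k_2−k_d = 1.687 d⁻¹ and 1 − D₀(k_2−k_d)/(k_d L₀) = 1 − 1.50×1.687/(0.243×22.1) = 0.5288, so
t_c = ln(7.942 × 0.5288) / 1.687 = 1.435 / 1.687 = 0.8507 d.
D_c = (k_d/k_2) L₀ e^(−k_d t_c) = (0.243/1.93) × 22.1 × e^(−0.243×0.8507) = 0.1259 × 22.1 × 0.8133 = 2.263 mg/L.

t_c ≈ 0.851 d; D_c ≈ 2.26 mg/L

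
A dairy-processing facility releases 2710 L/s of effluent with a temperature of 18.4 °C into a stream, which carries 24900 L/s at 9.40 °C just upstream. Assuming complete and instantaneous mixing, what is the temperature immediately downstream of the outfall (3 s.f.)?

10.3 °C

Flow-weighted mixing: C = (Q_r C_r + Q_w C_w)/(Q_r + Q_w)
= (24900×9.40 + 2710×18.4)/(24900 + 2710) = 283900/27610 = 10.28 °C.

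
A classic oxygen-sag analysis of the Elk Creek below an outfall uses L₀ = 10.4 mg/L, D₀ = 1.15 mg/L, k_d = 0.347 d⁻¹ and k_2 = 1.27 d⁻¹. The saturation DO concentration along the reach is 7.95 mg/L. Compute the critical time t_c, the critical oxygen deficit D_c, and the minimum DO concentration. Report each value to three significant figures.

With k_2/k_d = 3.660 and 1 − D₀(k_2−k_d)/(k_d L₀) = 0.7059,
t_c = ln(3.660 × 0.7059) / (1.27 − 0.347) = ln(2.583) / 0.9230 = 0.9491/0.9230 = 1.028 d.
L(t_c) = L₀ e^(−k_d t_c) = 10.4 × 0.6999 = 7.279 mg/L, and at the critical point k_2 D_c = k_d L, so D_c = (0.347/1.27) × 7.279 = 1.989 mg/L.
Minimum DO = C_s − D_c = 7.95 − 1.989 = 5.961 mg/L.

t_c ≈ 1.03 d; D_c ≈ 1.99 mg/L; min DO ≈ 5.96 mg/L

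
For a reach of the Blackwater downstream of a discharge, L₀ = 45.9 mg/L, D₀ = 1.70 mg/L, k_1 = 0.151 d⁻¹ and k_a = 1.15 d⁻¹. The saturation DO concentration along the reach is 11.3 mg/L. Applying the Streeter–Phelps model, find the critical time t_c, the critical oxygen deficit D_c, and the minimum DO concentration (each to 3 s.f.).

t_c ≈ 1.75 d; D_c ≈ 4.63 mg/L; min DO ≈ 6.67 mg/L

At the critical point dD/dt = 0, so k_1 L₀ e^(−k_1 t) = k_a D. Substituting D(t) from the Streeter–Phelps equation and solving for t gives
t_c = ln[(k_a/k_1)(1 − D₀(k_a−k_1)/(k_1 L₀))] / (k_a−k_1).
Here k_a−k_1 = 0.9990 d⁻¹ and 1 − D₀(k_a−k_1)/(k_1 L₀) = 1 − 1.70×0.9990/(0.151×45.9) = 0.7550, so
t_c = ln(7.616 × 0.7550) / 0.9990 = 1.749 / 0.9990 = 1.751 d.
L(t_c) = L₀ e^(−k_1 t_c) = 45.9 × 0.7677 = 35.24 mg/L, and at the critical point k_a D_c = k_1 L, so D_c = (0.151/1.15) × 35.24 = 4.627 mg/L.
Minimum DO = C_s − D_c = 11.3 − 4.627 = 6.673 mg/L.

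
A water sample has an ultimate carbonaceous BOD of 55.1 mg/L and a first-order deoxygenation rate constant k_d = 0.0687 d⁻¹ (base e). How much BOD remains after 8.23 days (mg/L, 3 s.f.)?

L ≈ 31.3 mg/L

L_t = L₀ e^(−k_d t) = 55.1 × e^(−0.0687×8.23) = 55.1 × 0.5681 = 31.30 mg/L.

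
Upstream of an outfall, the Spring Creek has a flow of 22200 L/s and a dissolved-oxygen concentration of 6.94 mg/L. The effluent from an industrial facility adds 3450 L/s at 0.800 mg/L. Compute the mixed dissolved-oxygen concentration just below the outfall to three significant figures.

Flow-weighted mixing: C = (Q_r C_r + Q_w C_w)/(Q_r + Q_w)
= (22200×6.94 + 3450×0.800)/(22200 + 3450) = 156800/25650 = 6.114 mg/L.

6.11 mg/L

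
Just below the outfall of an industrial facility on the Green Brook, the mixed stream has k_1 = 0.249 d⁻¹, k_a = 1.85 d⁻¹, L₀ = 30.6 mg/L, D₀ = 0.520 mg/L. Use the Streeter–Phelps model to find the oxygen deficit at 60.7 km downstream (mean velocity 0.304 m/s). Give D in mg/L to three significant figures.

Travel time t = x/v = 60.7 km / (0.304 m/s) = 60700 m / 0.304 m/s = 199700 s = 2.311 d.
k_1 L₀/(k_a−k_1) = 0.249×30.6/(1.85−0.249) = 7.619/1.601 = 4.759 mg/L.
e^(−k_1 t) = e^(−0.249×2.311) = 0.5625; e^(−k_a t) = e^(−1.85×2.311) = 0.01391.
D = 4.759 × (0.5625 − 0.01391) + 0.520 × 0.01391 = 2.611 + 0.007232 = 2.618 mg/L.

D ≈ 2.62 mg/L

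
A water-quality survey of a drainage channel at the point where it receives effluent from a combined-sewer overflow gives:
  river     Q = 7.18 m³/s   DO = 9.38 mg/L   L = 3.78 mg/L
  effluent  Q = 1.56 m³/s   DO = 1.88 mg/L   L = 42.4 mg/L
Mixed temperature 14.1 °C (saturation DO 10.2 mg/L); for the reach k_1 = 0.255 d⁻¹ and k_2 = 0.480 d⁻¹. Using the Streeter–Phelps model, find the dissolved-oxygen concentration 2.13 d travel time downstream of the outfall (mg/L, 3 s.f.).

Mixed DO = (7.18×9.38 + 1.56×1.88)/(7.18+1.56) = 70.28/8.740 = 8.041 mg/L.
Mixed L₀ = (7.18×3.78 + 1.56×42.4)/(8.740) = 93.28/8.740 = 10.67 mg/L.
Initial deficit D₀ = C_s − DO₀ = 10.2 − 8.041 = 2.159 mg/L.
D(2.13) = [0.255×10.67/(0.480−0.255)](e^(−0.255×2.13) − e^(−0.480×2.13)) + 2.159 e^(−0.480×2.13)
= 12.10 × (0.5809 − 0.3597) + 2.159 × 0.3597 = 3.452 mg/L.
DO = 10.2 − 3.452 = 6.748 mg/L.

DO ≈ 6.75 mg/L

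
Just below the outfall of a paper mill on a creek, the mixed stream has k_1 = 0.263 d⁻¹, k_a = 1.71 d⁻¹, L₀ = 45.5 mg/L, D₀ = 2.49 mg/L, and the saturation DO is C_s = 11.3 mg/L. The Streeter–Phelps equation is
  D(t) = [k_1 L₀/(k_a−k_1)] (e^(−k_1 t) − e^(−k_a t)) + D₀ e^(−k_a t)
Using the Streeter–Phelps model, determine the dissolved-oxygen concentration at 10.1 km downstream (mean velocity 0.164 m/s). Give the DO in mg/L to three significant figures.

DO ≈ 6.15 mg/L

Travel time t = x/v = 10.1 km / (0.164 m/s) = 10100 m / 0.164 m/s = 61590 s = 0.7128 d.
k_1 L₀/(k_a−k_1) = 0.263×45.5/(1.71−0.263) = 11.97/1.447 = 8.270 mg/L.
e^(−k_1 t) = e^(−0.263×0.7128) = 0.8291; e^(−k_a t) = e^(−1.71×0.7128) = 0.2956.
D = 8.270 × (0.8291 − 0.2956) + 2.49 × 0.2956 = 4.412 + 0.7359 = 5.148 mg/L.
DO = C_s − D = 11.3 − 5.148 = 6.152 mg/L.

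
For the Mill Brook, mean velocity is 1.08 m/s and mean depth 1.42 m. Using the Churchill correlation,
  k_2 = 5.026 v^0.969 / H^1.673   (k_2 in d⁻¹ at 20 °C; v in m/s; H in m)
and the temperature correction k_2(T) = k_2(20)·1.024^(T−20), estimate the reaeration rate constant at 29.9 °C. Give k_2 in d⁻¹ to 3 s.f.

k_2(20) = 5.026 × 1.08^0.969 / 1.42^1.673 = 5.026 × 1.077 / 1.798 = 3.012 d⁻¹.
k_2(29.9) = 3.012 × 1.024^(29.9−20) = 3.012 × 1.265 = 3.809 d⁻¹.

k_2 ≈ 3.81 d⁻¹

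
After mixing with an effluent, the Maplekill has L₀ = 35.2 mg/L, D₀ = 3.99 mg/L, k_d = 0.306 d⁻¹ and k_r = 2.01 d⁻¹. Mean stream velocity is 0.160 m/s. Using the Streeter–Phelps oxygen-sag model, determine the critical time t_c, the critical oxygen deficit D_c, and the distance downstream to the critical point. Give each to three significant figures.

At the critical point dD/dt = 0, so k_d L₀ e^(−k_d t) = k_r D. Substituting D(t) from the Streeter–Phelps equation and solving for t gives
t_c = ln[(k_r/k_d)(1 − D₀(k_r−k_d)/(k_d L₀))] / (k_r−k_d).
Here k_r−k_d = 1.704 d⁻¹ and 1 − D₀(k_r−k_d)/(k_d L₀) = 1 − 3.99×1.704/(0.306×35.2) = 0.3688, so
t_c = ln(6.569 × 0.3688) / 1.704 = 0.8848 / 1.704 = 0.5192 d.
D_c = (k_d/k_r) L₀ e^(−k_d t_c) = (0.306/2.01) × 35.2 × e^(−0.306×0.5192) = 0.1522 × 35.2 × 0.8531 = 4.572 mg/L.
x_c = v t_c = 0.160 m/s × 0.5192 d × 86400 s/d = 7178 m ≈ 7.18 km.

t_c ≈ 0.519 d; D_c ≈ 4.57 mg/L; x_c ≈ 7.18 km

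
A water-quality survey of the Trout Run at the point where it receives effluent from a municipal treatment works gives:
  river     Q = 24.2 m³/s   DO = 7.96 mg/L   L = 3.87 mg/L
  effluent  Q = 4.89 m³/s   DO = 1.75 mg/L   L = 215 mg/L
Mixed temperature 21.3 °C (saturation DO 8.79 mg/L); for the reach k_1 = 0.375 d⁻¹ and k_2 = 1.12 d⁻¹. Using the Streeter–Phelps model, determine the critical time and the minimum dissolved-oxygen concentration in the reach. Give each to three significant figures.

Mixed DO = (24.2×7.96 + 4.89×1.75)/(24.2+4.89) = 201.2/29.09 = 6.916 mg/L.
Mixed L₀ = (24.2×3.87 + 4.89×215)/(29.09) = 1145/29.09 = 39.36 mg/L.
Initial deficit D₀ = C_s − DO₀ = 8.79 − 6.916 = 1.874 mg/L.
t_c = (1/0.7450) ln[(1.12/0.375)(1 − 1.874×0.7450/(0.375×39.36))] = 1.342 × ln(2.704) = 1.335 d.
D_c = (0.375/1.12) × 39.36 × e^(−0.375×1.335) = 0.3348 × 39.36 × 0.6061 = 7.987 mg/L.
Minimum DO = 8.79 − 7.987 = 0.8025 mg/L.

t_c ≈ 1.34 d; minimum DO ≈ 0.803 mg/L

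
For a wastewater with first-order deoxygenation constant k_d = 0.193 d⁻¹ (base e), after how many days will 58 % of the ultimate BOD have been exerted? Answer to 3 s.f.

t ≈ 4.49 d

y/L₀ = 1 − e^(−k_d t) = 0.58 ⇒ e^(−k_d t) = 0.420
t = −ln(0.420) / 0.193 = 0.8675 / 0.193 = 4.495 d.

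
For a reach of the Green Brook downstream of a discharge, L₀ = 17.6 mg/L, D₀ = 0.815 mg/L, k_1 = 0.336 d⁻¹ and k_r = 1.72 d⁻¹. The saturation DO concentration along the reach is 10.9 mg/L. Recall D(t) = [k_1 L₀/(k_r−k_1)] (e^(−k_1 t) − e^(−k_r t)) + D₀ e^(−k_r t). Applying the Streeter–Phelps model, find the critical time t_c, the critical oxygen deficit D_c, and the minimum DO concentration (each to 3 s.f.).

t_c ≈ 1.03 d; D_c ≈ 2.43 mg/L; min DO ≈ 8.47 mg/L

With k_r/k_1 = 5.119 and 1 − D₀(k_r−k_1)/(k_1 L₀) = 0.8093,
t_c = ln(5.119 × 0.8093) / (1.72 − 0.336) = ln(4.143) / 1.384 = 1.421/1.384 = 1.027 d.
L(t_c) = L₀ e^(−k_1 t_c) = 17.6 × 0.7082 = 12.46 mg/L, and at the critical point k_r D_c = k_1 L, so D_c = (0.336/1.72) × 12.46 = 2.435 mg/L.
Minimum DO = C_s − D_c = 10.9 − 2.435 = 8.465 mg/L.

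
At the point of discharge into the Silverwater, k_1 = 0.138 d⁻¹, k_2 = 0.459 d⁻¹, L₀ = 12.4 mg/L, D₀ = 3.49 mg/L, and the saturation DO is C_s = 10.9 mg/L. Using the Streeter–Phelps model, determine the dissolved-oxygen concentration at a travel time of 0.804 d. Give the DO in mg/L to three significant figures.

k_1 L₀/(k_2−k_1) = 0.138×12.4/(0.459−0.138) = 1.711/0.3210 = 5.331 mg/L.
e^(−k_1 t) = e^(−0.138×0.8040) = 0.8950; e^(−k_2 t) = e^(−0.459×0.8040) = 0.6914.
D = 5.331 × (0.8950 − 0.6914) + 3.49 × 0.6914 = 1.085 + 2.413 = 3.498 mg/L.
DO = C_s − D = 10.9 − 3.498 = 7.402 mg/L.

DO ≈ 7.40 mg/L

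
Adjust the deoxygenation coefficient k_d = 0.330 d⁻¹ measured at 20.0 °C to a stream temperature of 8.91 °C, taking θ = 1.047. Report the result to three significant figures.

k_d ≈ 0.198 d⁻¹

k_d(T₂) = k_d(T₁) · θ^(T₂−T₁) = 0.330 × 1.047^(8.91−20.0)
= 0.330 × 1.047^-11.1 = 0.330 × 0.6009 = 0.1983 d⁻¹.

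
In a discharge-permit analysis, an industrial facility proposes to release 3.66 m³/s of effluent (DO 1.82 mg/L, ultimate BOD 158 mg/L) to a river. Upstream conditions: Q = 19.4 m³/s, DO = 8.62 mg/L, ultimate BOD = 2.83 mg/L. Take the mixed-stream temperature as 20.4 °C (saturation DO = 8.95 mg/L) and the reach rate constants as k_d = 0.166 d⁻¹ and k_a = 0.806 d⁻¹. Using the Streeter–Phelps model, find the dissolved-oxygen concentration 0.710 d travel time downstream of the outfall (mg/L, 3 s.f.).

Mixed DO = (19.4×8.62 + 3.66×1.82)/(19.4+3.66) = 173.9/23.06 = 7.541 mg/L.
Mixed L₀ = (19.4×2.83 + 3.66×158)/(23.06) = 633.2/23.06 = 27.46 mg/L.
Initial deficit D₀ = C_s − DO₀ = 8.95 − 7.541 = 1.409 mg/L.
D(0.710) = [0.166×27.46/(0.806−0.166)](e^(−0.166×0.710) − e^(−0.806×0.710)) + 1.409 e^(−0.806×0.710)
= 7.122 × (0.8888 − 0.5642) + 1.409 × 0.5642 = 3.107 mg/L.
DO = 8.95 − 3.107 = 5.843 mg/L.

DO ≈ 5.84 mg/L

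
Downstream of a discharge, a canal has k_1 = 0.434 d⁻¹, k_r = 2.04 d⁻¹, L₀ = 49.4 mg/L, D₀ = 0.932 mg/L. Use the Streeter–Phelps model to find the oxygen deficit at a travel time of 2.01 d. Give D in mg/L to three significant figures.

k_1 L₀/(k_r−k_1) = 0.434×49.4/(2.04−0.434) = 21.44/1.606 = 13.35 mg/L.
e^(−k_1 t) = e^(−0.434×2.010) = 0.4180; e^(−k_r t) = e^(−2.04×2.010) = 0.01657.
D = 13.35 × (0.4180 − 0.01657) + 0.932 × 0.01657 = 5.359 + 0.01544 = 5.374 mg/L.

D ≈ 5.37 mg/L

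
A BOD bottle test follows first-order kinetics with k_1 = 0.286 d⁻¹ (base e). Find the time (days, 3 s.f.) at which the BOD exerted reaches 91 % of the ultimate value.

y/L₀ = 1 − e^(−k_1 t) = 0.91 ⇒ e^(−k_1 t) = 0.0900
t = −ln(0.0900) / 0.286 = 2.408 / 0.286 = 8.419 d.

t ≈ 8.42 d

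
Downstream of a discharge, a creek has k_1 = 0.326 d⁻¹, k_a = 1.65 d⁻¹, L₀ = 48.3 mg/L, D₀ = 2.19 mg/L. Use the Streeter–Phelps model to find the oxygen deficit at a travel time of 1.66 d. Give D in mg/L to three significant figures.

k_1 L₀/(k_a−k_1) = 0.326×48.3/(1.65−0.326) = 15.75/1.324 = 11.89 mg/L.
e^(−k_1 t) = e^(−0.326×1.660) = 0.5821; e^(−k_a t) = e^(−1.65×1.660) = 0.06463.
D = 11.89 × (0.5821 − 0.06463) + 2.19 × 0.06463 = 6.154 + 0.1416 = 6.295 mg/L.

D ≈ 6.30 mg/L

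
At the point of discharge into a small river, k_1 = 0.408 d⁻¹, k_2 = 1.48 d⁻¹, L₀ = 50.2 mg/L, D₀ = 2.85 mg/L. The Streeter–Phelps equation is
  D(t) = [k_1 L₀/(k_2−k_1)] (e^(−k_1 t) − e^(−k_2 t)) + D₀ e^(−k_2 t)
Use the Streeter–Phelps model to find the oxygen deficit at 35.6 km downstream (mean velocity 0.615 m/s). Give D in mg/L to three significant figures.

Travel time t = x/v = 35.6 km / (0.615 m/s) = 35600 m / 0.615 m/s = 57890 s = 0.6700 d.
k_1 L₀/(k_2−k_1) = 0.408×50.2/(1.48−0.408) = 20.48/1.072 = 19.11 mg/L.
e^(−k_1 t) = e^(−0.408×0.6700) = 0.7608; e^(−k_2 t) = e^(−1.48×0.6700) = 0.3710.
D = 19.11 × (0.7608 − 0.3710) + 2.85 × 0.3710 = 7.448 + 1.057 = 8.505 mg/L.

D ≈ 8.51 mg/L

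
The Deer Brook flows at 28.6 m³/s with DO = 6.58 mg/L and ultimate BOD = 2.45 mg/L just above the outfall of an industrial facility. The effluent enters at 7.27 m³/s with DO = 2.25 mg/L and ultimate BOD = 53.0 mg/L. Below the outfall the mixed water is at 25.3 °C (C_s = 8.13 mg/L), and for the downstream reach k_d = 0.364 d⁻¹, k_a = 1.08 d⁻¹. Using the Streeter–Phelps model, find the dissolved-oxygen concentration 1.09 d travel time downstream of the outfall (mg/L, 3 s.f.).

Mixed DO = (28.6×6.58 + 7.27×2.25)/(28.6+7.27) = 204.5/35.87 = 5.702 mg/L.
Mixed L₀ = (28.6×2.45 + 7.27×53.0)/(35.87) = 455.4/35.87 = 12.70 mg/L.
Initial deficit D₀ = C_s − DO₀ = 8.13 − 5.702 = 2.428 mg/L.
D(1.09) = [0.364×12.70/(1.08−0.364)](e^(−0.364×1.09) − e^(−1.08×1.09)) + 2.428 e^(−1.08×1.09)
= 6.454 × (0.6725 − 0.3081) + 2.428 × 0.3081 = 3.100 mg/L.
DO = 8.13 − 3.100 = 5.030 mg/L.

DO ≈ 5.03 mg/L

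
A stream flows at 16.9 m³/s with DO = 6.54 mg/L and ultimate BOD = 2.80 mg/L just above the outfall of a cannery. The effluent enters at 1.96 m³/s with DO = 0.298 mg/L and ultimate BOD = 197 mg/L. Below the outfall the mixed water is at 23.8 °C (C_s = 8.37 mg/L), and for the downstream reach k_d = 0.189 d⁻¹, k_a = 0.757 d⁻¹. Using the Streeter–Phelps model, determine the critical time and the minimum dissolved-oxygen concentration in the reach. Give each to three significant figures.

t_c ≈ 1.75 d; minimum DO ≈ 4.25 mg/L

Mixed DO = (16.9×6.54 + 1.96×0.298)/(16.9+1.96) = 111.1/18.86 = 5.891 mg/L.
Mixed L₀ = (16.9×2.80 + 1.96×197)/(18.86) = 433.4/18.86 = 22.98 mg/L.
Initial deficit D₀ = C_s − DO₀ = 8.37 − 5.891 = 2.479 mg/L.
t_c = (1/0.5680) ln[(0.757/0.189)(1 − 2.479×0.5680/(0.189×22.98))] = 1.761 × ln(2.707) = 1.753 d.
D_c = (0.189/0.757) × 22.98 × e^(−0.189×1.753) = 0.2497 × 22.98 × 0.7179 = 4.119 mg/L.
Minimum DO = 8.37 − 4.119 = 4.251 mg/L.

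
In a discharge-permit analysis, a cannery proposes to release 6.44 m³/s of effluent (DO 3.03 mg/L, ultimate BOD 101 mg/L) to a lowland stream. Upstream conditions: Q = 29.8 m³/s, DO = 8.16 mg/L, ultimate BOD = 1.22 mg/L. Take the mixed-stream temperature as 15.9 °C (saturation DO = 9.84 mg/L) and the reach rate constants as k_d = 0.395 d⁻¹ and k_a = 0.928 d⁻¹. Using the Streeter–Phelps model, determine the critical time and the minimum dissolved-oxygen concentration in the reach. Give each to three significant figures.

Mixed DO = (29.8×8.16 + 6.44×3.03)/(29.8+6.44) = 262.7/36.24 = 7.248 mg/L.
Mixed L₀ = (29.8×1.22 + 6.44×101)/(36.24) = 686.8/36.24 = 18.95 mg/L.
Initial deficit D₀ = C_s − DO₀ = 9.84 − 7.248 = 2.592 mg/L.
t_c = (1/0.5330) ln[(0.928/0.395)(1 − 2.592×0.5330/(0.395×18.95))] = 1.876 × ln(1.916) = 1.220 d.
D_c = (0.395/0.928) × 18.95 × e^(−0.395×1.220) = 0.4256 × 18.95 × 0.6177 = 4.982 mg/L.
Minimum DO = 9.84 − 4.982 = 4.858 mg/L.

t_c ≈ 1.22 d; minimum DO ≈ 4.86 mg/L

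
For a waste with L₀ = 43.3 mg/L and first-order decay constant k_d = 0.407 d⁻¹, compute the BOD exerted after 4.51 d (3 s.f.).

y ≈ 36.4 mg/L

y_t = L₀(1 − e^(−k_d t)) = 43.3 × (1 − e^(−0.407×4.51))
= 43.3 × (1 − 0.1595) = 43.3 × 0.8405 = 36.39 mg/L.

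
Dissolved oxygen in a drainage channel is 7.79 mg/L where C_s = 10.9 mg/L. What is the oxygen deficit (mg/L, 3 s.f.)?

D ≈ 3.11 mg/L

D = C_s − C = 10.9 − 7.79 = 3.11 mg/L.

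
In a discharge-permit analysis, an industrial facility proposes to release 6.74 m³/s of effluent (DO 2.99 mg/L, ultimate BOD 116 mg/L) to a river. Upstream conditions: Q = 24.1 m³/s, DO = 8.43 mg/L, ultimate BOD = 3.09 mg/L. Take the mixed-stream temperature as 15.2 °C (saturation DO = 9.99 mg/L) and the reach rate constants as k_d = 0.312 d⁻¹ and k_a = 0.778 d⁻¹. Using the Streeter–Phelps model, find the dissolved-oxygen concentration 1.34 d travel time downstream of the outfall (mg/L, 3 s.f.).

Mixed DO = (24.1×8.43 + 6.74×2.99)/(24.1+6.74) = 223.3/30.84 = 7.241 mg/L.
Mixed L₀ = (24.1×3.09 + 6.74×116)/(30.84) = 856.3/30.84 = 27.77 mg/L.
Initial deficit D₀ = C_s − DO₀ = 9.99 − 7.241 = 2.749 mg/L.
D(1.34) = [0.312×27.77/(0.778−0.312)](e^(−0.312×1.34) − e^(−0.778×1.34)) + 2.749 e^(−0.778×1.34)
= 18.59 × (0.6583 − 0.3526) + 2.749 × 0.3526 = 6.653 mg/L.
DO = 9.99 − 6.653 = 3.337 mg/L.

DO ≈ 3.34 mg/L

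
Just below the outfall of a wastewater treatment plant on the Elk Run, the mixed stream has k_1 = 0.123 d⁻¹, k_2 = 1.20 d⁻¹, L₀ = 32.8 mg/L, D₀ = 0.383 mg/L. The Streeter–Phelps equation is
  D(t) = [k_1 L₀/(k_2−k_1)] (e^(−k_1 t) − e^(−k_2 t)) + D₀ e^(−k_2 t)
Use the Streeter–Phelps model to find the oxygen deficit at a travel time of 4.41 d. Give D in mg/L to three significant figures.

k_1 L₀/(k_2−k_1) = 0.123×32.8/(1.20−0.123) = 4.034/1.077 = 3.746 mg/L.
e^(−k_1 t) = e^(−0.123×4.410) = 0.5813; e^(−k_2 t) = e^(−1.20×4.410) = 0.005032.
D = 3.746 × (0.5813 − 0.005032) + 0.383 × 0.005032 = 2.159 + 0.001927 = 2.161 mg/L.

D ≈ 2.16 mg/L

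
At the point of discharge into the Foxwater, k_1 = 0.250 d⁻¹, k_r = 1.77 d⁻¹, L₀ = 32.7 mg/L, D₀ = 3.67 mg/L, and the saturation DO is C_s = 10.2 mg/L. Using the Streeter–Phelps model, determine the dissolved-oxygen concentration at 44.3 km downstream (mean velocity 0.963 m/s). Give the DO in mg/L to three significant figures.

Travel time t = x/v = 44.3 km / (0.963 m/s) = 44300 m / 0.963 m/s = 46000 s = 0.5324 d.
k_1 L₀/(k_r−k_1) = 0.250×32.7/(1.77−0.250) = 8.175/1.520 = 5.378 mg/L.
e^(−k_1 t) = e^(−0.250×0.5324) = 0.8754; e^(−k_r t) = e^(−1.77×0.5324) = 0.3897.
D = 5.378 × (0.8754 − 0.3897) + 3.67 × 0.3897 = 2.612 + 1.430 = 4.042 mg/L.
DO = C_s − D = 10.2 − 4.042 = 6.158 mg/L.

DO ≈ 6.16 mg/L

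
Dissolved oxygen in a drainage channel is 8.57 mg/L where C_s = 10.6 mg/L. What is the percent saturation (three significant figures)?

80.8 % saturation

% saturation = C/C_s × 100 = 8.57/10.6 × 100 = 80.8 %.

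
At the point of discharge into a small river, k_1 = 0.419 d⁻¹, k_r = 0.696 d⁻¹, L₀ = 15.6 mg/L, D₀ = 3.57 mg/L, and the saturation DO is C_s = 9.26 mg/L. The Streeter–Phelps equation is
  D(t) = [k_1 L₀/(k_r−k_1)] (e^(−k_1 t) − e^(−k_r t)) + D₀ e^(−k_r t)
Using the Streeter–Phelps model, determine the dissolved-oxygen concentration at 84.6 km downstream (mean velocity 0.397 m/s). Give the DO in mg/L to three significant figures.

DO ≈ 4.46 mg/L

Travel time t = x/v = 84.6 km / (0.397 m/s) = 84600 m / 0.397 m/s = 213100 s = 2.466 d.
k_1 L₀/(k_r−k_1) = 0.419×15.6/(0.696−0.419) = 6.536/0.2770 = 23.60 mg/L.
e^(−k_1 t) = e^(−0.419×2.466) = 0.3558; e^(−k_r t) = e^(−0.696×2.466) = 0.1797.
D = 23.60 × (0.3558 − 0.1797) + 3.57 × 0.1797 = 4.156 + 0.6414 = 4.797 mg/L.
DO = C_s − D = 9.26 − 4.797 = 4.463 mg/L.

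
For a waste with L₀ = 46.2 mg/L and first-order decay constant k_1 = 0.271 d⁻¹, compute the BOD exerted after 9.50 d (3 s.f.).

y ≈ 42.7 mg/L

y_t = L₀(1 − e^(−k_1 t)) = 46.2 × (1 − e^(−0.271×9.50))
= 46.2 × (1 − 0.07619) = 46.2 × 0.9238 = 42.68 mg/L.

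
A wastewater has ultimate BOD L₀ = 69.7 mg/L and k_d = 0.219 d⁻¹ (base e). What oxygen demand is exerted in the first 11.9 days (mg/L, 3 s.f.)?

y_t = L₀(1 − e^(−k_d t)) = 69.7 × (1 − e^(−0.219×11.9))
= 69.7 × (1 − 0.07382) = 69.7 × 0.9262 = 64.55 mg/L.

y ≈ 64.6 mg/L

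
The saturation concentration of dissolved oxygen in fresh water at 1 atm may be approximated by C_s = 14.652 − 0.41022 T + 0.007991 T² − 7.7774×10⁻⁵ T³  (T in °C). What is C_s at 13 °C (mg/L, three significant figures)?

C_s = 14.652 − 0.41022×13 + 0.007991×13² − 7.7774×10⁻⁵×13³ = 10.50 mg/L.

C_s ≈ 10.5 mg/L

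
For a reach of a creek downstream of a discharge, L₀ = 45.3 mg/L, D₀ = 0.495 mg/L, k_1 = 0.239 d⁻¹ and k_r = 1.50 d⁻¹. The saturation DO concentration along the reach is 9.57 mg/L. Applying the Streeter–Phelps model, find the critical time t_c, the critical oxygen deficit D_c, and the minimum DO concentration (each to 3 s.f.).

t_c ≈ 1.41 d; D_c ≈ 5.15 mg/L; min DO ≈ 4.42 mg/L

At the critical point dD/dt = 0, so k_1 L₀ e^(−k_1 t) = k_r D. Substituting D(t) from the Streeter–Phelps equation and solving for t gives
t_c = ln[(k_r/k_1)(1 − D₀(k_r−k_1)/(k_1 L₀))] / (k_r−k_1).
Here k_r−k_1 = 1.261 d⁻¹ and 1 − D₀(k_r−k_1)/(k_1 L₀) = 1 − 0.495×1.261/(0.239×45.3) = 0.9423, so
t_c = ln(6.276 × 0.9423) / 1.261 = 1.777 / 1.261 = 1.409 d.
D_c = (k_1/k_r) L₀ e^(−k_1 t_c) = (0.239/1.50) × 45.3 × e^(−0.239×1.409) = 0.1593 × 45.3 × 0.7140 = 5.154 mg/L.
Minimum DO = C_s − D_c = 9.57 − 5.154 = 4.416 mg/L.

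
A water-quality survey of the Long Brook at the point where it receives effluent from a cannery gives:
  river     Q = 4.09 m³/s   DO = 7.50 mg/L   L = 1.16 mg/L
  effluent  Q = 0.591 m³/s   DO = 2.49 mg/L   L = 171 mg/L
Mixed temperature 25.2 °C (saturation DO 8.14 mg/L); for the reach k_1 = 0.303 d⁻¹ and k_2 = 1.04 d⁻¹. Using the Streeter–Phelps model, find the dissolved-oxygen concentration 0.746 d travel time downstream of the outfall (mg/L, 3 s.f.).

DO ≈ 4.42 mg/L

Mixed DO = (4.09×7.50 + 0.591×2.49)/(4.09+0.591) = 32.15/4.681 = 6.867 mg/L.
Mixed L₀ = (4.09×1.16 + 0.591×171)/(4.681) = 105.8/4.681 = 22.60 mg/L.
Initial deficit D₀ = C_s − DO₀ = 8.14 − 6.867 = 1.273 mg/L.
D(0.746) = [0.303×22.60/(1.04−0.303)](e^(−0.303×0.746) − e^(−1.04×0.746)) + 1.273 e^(−1.04×0.746)
= 9.293 × (0.7977 − 0.4603) + 1.273 × 0.4603 = 3.721 mg/L.
DO = 8.14 − 3.721 = 4.419 mg/L.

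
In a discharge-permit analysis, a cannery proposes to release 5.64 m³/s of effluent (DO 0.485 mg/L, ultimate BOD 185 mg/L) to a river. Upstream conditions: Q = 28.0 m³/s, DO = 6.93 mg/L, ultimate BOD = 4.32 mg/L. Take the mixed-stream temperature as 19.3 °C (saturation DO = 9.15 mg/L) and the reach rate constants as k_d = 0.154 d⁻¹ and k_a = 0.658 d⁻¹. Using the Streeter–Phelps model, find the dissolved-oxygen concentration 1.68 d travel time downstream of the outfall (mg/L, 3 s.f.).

Mixed DO = (28.0×6.93 + 5.64×0.485)/(28.0+5.64) = 196.8/33.64 = 5.849 mg/L.
Mixed L₀ = (28.0×4.32 + 5.64×185)/(33.64) = 1164/33.64 = 34.61 mg/L.
Initial deficit D₀ = C_s − DO₀ = 9.15 − 5.849 = 3.301 mg/L.
D(1.68) = [0.154×34.61/(0.658−0.154)](e^(−0.154×1.68) − e^(−0.658×1.68)) + 3.301 e^(−0.658×1.68)
= 10.58 × (0.7720 − 0.3311) + 3.301 × 0.3311 = 5.756 mg/L.
DO = 9.15 − 5.756 = 3.394 mg/L.

DO ≈ 3.39 mg/L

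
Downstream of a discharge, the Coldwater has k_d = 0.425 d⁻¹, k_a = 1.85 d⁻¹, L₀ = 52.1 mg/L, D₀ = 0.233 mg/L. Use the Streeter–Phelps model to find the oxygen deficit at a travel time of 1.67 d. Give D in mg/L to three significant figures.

D ≈ 6.94 mg/L

k_d L₀/(k_a−k_d) = 0.425×52.1/(1.85−0.425) = 22.14/1.425 = 15.54 mg/L.
e^(−k_d t) = e^(−0.425×1.670) = 0.4918; e^(−k_a t) = e^(−1.85×1.670) = 0.04552.
D = 15.54 × (0.4918 − 0.04552) + 0.233 × 0.04552 = 6.934 + 0.01061 = 6.945 mg/L.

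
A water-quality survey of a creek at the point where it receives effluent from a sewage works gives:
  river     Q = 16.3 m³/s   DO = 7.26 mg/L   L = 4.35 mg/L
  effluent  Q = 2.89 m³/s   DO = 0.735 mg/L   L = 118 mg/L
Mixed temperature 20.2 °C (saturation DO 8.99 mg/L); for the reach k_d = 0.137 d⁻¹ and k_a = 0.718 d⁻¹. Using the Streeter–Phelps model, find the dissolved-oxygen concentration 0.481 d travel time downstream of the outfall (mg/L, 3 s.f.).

Mixed DO = (16.3×7.26 + 2.89×0.735)/(16.3+2.89) = 120.5/19.19 = 6.277 mg/L.
Mixed L₀ = (16.3×4.35 + 2.89×118)/(19.19) = 411.9/19.19 = 21.47 mg/L.
Initial deficit D₀ = C_s − DO₀ = 8.99 − 6.277 = 2.713 mg/L.
D(0.481) = [0.137×21.47/(0.718−0.137)](e^(−0.137×0.481) − e^(−0.718×0.481)) + 2.713 e^(−0.718×0.481)
= 5.062 × (0.9362 − 0.7080) + 2.713 × 0.7080 = 3.076 mg/L.
DO = 8.99 − 3.076 = 5.914 mg/L.

DO ≈ 5.91 mg/L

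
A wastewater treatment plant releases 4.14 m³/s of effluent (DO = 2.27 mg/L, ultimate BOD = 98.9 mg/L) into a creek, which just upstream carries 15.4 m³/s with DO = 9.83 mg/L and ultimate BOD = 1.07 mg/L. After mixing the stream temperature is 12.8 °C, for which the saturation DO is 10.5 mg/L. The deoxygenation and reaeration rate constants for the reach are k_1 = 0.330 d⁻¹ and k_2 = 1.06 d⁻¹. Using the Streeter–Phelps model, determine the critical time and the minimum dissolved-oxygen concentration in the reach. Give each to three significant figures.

Mixed DO = (15.4×9.83 + 4.14×2.27)/(15.4+4.14) = 160.8/19.54 = 8.228 mg/L.
Mixed L₀ = (15.4×1.07 + 4.14×98.9)/(19.54) = 425.9/19.54 = 21.80 mg/L.
Initial deficit D₀ = C_s − DO₀ = 10.5 − 8.228 = 2.272 mg/L.
t_c = (1/0.7300) ln[(1.06/0.330)(1 − 2.272×0.7300/(0.330×21.80))] = 1.370 × ln(2.472) = 1.240 d.
D_c = (0.330/1.06) × 21.80 × e^(−0.330×1.240) = 0.3113 × 21.80 × 0.6643 = 4.508 mg/L.
Minimum DO = 10.5 − 4.508 = 5.992 mg/L.

t_c ≈ 1.24 d; minimum DO ≈ 5.99 mg/L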